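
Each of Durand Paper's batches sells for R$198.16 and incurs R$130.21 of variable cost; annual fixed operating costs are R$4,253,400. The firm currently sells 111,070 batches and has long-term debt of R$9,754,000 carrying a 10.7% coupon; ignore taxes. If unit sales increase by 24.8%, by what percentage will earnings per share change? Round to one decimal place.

Contribution at this volume is 111,070 × R$67.95 = R$7,547,206.50.
EBIT = R$7,547,206.50 − R$4,253,400 = R$3,293,806.50.
After interest of R$1,043,678.00, pre-tax earnings = R$2,250,128.50.
Degree of combined leverage = contribution ÷ (EBIT − I) = R$7,547,206.50 ÷ R$2,250,128.50 = 3.3541.
%ΔEPS = DCL × %ΔSales = 3.3541 × +24.8% = +83.2%.

+83.2%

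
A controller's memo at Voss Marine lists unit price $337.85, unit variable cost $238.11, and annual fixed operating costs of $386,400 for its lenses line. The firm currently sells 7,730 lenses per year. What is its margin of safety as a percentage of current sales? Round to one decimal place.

Each unit contributes $337.85 − $238.11 = $99.74. Break-even units = $386,400 ÷ $99.74 = 3,874.07; break-even revenue = 3,874.07 × $337.85 = $1,308,855.42.
Current sales = 7,730 × $337.85 = $2,611,580.50.
Margin of safety = ($2,611,580.50 − $1,308,855.42) ÷ $2,611,580.50 = 49.9%.

49.9%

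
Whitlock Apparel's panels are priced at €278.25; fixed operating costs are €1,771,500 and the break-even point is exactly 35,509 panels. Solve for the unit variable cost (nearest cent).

€228.36

At break-even, FC = Q × (P − VC), so P − VC = €1,771,500 ÷ 35,509 = €49.8888.
Variable cost per unit = €278.25 − €49.8888 = €228.36.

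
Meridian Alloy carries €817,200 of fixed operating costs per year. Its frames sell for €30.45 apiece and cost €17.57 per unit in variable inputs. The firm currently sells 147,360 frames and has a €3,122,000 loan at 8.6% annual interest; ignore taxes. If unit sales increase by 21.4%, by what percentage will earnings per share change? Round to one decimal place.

Contribution at this volume is 147,360 × €12.88 = €1,897,996.80.
Subtracting fixed costs: EBIT = €1,897,996.80 − €817,200 = €1,080,796.80.
After interest of €268,492.00, pre-tax earnings = €812,304.80.
Degree of combined leverage = contribution ÷ (EBIT − I) = €1,897,996.80 ÷ €812,304.80 = 2.3366.
%ΔEPS = DCL × %ΔSales = 2.3366 × +21.4% = +50.0%.

+50.0%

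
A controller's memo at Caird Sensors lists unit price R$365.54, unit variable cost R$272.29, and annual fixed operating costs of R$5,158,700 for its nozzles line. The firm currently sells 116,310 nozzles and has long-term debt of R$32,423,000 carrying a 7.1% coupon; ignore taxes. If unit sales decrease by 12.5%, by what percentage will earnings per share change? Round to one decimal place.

Total contribution margin = 116,310 × R$93.25 = R$10,845,907.50.
Subtracting fixed costs: EBIT = R$10,845,907.50 − R$5,158,700 = R$5,687,207.50.
After interest of R$2,302,033.00, pre-tax earnings = R$3,385,174.50.
Degree of combined leverage = contribution ÷ (EBIT − I) = R$10,845,907.50 ÷ R$3,385,174.50 = 3.2039.
%ΔEPS = DCL × %ΔSales = 3.2039 × -12.5% = -40.0%.

-40.0%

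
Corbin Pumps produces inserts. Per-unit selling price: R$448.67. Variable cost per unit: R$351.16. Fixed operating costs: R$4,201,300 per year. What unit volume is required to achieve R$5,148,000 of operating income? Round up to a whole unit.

Each unit contributes R$448.67 − R$351.16 = R$97.51.
Required volume = (fixed costs + target profit) ÷ CM = (R$4,201,300 + R$5,148,000) ÷ R$97.51 = 95,880.42, so 95,881 inserts.

95,881 inserts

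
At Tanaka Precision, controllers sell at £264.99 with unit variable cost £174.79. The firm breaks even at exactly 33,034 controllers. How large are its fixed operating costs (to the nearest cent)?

£2,979,666.80

Each unit contributes £264.99 − £174.79 = £90.20.
Since BE = FC / CM, FC = 33,034 × £90.20 = £2,979,666.80.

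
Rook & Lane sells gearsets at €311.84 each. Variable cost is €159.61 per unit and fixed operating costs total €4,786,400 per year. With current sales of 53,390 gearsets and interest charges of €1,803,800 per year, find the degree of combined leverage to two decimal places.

5.29

Contribution at this volume is 53,390 × €152.23 = €8,127,559.70.
Operating income = contribution − fixed costs = €8,127,559.70 − €4,786,400 = €3,341,159.70. Interest = €1,803,800.00, so EBIT − I = €1,537,359.70.
DCL = contribution ÷ (EBIT − I) = €8,127,559.70 ÷ €1,537,359.70 = 5.2867.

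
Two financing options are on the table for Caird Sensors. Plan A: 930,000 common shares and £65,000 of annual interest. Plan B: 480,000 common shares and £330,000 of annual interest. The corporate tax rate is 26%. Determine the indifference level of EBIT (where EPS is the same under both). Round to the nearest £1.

At indifference, (EBIT − 65,000)(1 − t)/930,000 = (EBIT − 330,000)(1 − t)/480,000.
Cancelling (1 − t) and cross-multiplying: 480,000·(EBIT − 65,000) = 930,000·(EBIT − 330,000).
EBIT × (930,000 − 480,000) = 330,000 × 930,000 − 65,000 × 480,000 = 275,700,000,000, so EBIT = 275,700,000,000 ÷ 450,000 = 612,666.67.

£612,667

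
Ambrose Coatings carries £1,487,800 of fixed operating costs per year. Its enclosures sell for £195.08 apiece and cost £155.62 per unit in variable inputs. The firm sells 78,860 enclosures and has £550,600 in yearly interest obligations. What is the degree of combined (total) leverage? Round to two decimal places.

At 78,860 units, contribution = 78,860 × £39.46 = £3,111,815.60.
EBIT = £3,111,815.60 − £1,487,800 = £1,624,015.60. Interest = £550,600.00.
DOL = £3,111,815.60 ÷ £1,624,015.60 = 1.9161; DFL = £1,624,015.60 ÷ £1,073,415.60 = 1.5129.
Combined leverage = 1.9161 × 1.5129 = 2.8989.

2.90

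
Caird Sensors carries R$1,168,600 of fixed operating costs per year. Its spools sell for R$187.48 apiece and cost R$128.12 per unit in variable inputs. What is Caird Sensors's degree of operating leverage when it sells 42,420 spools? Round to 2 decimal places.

Total contribution margin = 42,420 × R$59.36 = R$2,518,051.20.
EBIT = R$2,518,051.20 − R$1,168,600 = R$1,349,451.20.
So DOL = total CM / EBIT = R$2,518,051.20 / R$1,349,451.20 = 1.8660.

1.87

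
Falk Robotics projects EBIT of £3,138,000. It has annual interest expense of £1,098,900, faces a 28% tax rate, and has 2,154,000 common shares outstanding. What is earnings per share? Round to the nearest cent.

£0.68

Pre-tax income = £3,138,000 − £1,098,900.00 = £2,039,100.00.
After tax at 28%: net income = £2,039,100.00 × 0.72 = £1,468,152.00.
Per share: £1,468,152.00 / 2,154,000 shares = £0.68.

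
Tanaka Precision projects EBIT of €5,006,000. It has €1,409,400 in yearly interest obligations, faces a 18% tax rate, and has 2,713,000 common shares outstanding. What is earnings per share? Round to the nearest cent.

Interest = €1,409,400.00, so EBT = €5,006,000 − €1,409,400.00 = €3,596,600.00.
After tax at 18%: net income = €3,596,600.00 × 0.82 = €2,949,212.00.
Per share: €2,949,212.00 / 2,713,000 shares = €1.09.

€1.09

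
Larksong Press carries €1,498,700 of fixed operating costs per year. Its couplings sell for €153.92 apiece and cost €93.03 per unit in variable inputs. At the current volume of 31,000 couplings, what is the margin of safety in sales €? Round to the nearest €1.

€983,051

Contribution margin per unit = €153.92 − €93.03 = €60.89. Break-even units = €1,498,700 ÷ €60.89 = 24,613.24; break-even revenue = 24,613.24 × €153.92 = €3,788,469.44.
Current sales = 31,000 × €153.92 = €4,771,520.00.
Margin of safety = €4,771,520.00 − €3,788,469.44 = €983,051.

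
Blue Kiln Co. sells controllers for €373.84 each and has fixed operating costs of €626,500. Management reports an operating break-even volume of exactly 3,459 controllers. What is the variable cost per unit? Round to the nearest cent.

€192.72

Contribution per unit must be FC / Q = €626,500 / 3,459 = €181.1217.
Variable cost per unit = €373.84 − €181.1217 = €192.72.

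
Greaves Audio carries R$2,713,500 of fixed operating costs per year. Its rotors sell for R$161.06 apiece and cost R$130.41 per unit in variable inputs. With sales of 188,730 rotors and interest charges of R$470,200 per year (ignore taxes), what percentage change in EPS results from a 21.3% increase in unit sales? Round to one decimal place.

Contribution at this volume is 188,730 × R$30.65 = R$5,784,574.50.
Operating income = contribution − fixed costs = R$5,784,574.50 − R$2,713,500 = R$3,071,074.50.
After interest of R$470,200.00, pre-tax earnings = R$2,600,874.50.
DCL = total CM / (EBIT − I) = R$5,784,574.50 / R$2,600,874.50 = 2.2241.
EPS therefore changes by 2.2241 × (+21.3%) = +47.4%.

+47.4%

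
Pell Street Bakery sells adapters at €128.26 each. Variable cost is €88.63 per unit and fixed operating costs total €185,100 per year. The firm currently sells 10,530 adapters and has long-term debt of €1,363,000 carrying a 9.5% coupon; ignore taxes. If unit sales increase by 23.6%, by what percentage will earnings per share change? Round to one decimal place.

At 10,530 units, contribution = 10,530 × €39.63 = €417,303.90.
EBIT = €417,303.90 − €185,100 = €232,203.90.
After interest of €129,485.00, pre-tax earnings = €102,718.90.
Degree of combined leverage = contribution ÷ (EBIT − I) = €417,303.90 ÷ €102,718.90 = 4.0626.
EPS therefore changes by 4.0626 × (+23.6%) = +95.9%.

+95.9%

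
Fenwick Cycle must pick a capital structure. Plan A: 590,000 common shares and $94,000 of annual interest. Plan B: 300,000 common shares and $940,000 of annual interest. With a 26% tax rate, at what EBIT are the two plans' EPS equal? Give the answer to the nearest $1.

$1,815,172

Set EPS_A = EPS_B: (EBIT − $94,000)(1 − 0.26) ÷ 590,000 = (EBIT − $940,000)(1 − 0.26) ÷ 300,000.
The (1 − t) factor cancels: (EBIT − 94,000) × 300,000 = (EBIT − 940,000) × 590,000.
Solving, EBIT = (940,000·590,000 − 94,000·300,000) / (590,000 − 300,000) = 526,400,000,000 / 290,000 = 1,815,172.41.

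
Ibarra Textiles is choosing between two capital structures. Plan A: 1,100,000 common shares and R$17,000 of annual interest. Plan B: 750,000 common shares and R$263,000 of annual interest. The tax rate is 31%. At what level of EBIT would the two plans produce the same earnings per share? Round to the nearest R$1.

At indifference, (EBIT − 17,000)(1 − t)/1,100,000 = (EBIT − 263,000)(1 − t)/750,000.
The (1 − t) factor cancels: (EBIT − 17,000) × 750,000 = (EBIT − 263,000) × 1,100,000.
EBIT × (1,100,000 − 750,000) = 263,000 × 1,100,000 − 17,000 × 750,000 = 276,550,000,000, so EBIT = 276,550,000,000 ÷ 350,000 = 790,142.86.

R$790,143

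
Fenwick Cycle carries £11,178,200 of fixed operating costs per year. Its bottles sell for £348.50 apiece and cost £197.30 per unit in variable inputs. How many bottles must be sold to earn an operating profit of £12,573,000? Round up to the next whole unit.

157,085 bottles

Unit CM = price − variable cost = £348.50 − £197.30 = £151.20.
Units = (FC + target) / CM = (£11,178,200 + £12,573,000) / £151.20 = 157,084.66, so 157,085 bottles.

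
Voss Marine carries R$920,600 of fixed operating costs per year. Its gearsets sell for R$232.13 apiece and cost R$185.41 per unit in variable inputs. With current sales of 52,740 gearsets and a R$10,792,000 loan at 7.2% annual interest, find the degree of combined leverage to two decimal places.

3.22

Contribution at this volume is 52,740 × R$46.72 = R$2,464,012.80.
EBIT = R$2,464,012.80 − R$920,600 = R$1,543,412.80. Interest = R$777,024.00, so EBIT − I = R$766,388.80.
Degree of total leverage = total CM / (EBIT − interest) = R$2,464,012.80 / R$766,388.80 = 3.2151.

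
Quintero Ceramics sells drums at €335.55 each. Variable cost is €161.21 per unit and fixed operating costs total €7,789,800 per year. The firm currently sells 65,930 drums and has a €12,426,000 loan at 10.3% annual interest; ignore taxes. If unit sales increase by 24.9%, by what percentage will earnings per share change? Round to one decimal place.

+118.0%

At 65,930 units, contribution = 65,930 × €174.34 = €11,494,236.20.
EBIT = €11,494,236.20 − €7,789,800 = €3,704,436.20.
Interest = €1,279,878.00, so EBIT − I = €2,424,558.20.
DCL = total CM / (EBIT − I) = €11,494,236.20 / €2,424,558.20 = 4.7408.
%ΔEPS = DCL × %ΔSales = 4.7408 × +24.9% = +118.0%.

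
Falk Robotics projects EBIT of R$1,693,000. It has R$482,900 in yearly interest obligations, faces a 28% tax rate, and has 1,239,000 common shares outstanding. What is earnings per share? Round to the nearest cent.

R$0.70

Interest = R$482,900.00, so EBT = R$1,693,000 − R$482,900.00 = R$1,210,100.00.
Net income = R$1,210,100.00 × (1 − 0.28) = R$871,272.00.
EPS = R$871,272.00 ÷ 1,239,000 = R$0.70.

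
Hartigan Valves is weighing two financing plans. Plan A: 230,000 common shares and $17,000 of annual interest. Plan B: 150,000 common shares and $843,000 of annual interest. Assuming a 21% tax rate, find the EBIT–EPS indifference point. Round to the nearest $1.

$2,391,750

At indifference, (EBIT − 17,000)(1 − t)/230,000 = (EBIT − 843,000)(1 − t)/150,000.
Cancelling (1 − t) and cross-multiplying: 150,000·(EBIT − 17,000) = 230,000·(EBIT − 843,000).
EBIT × (230,000 − 150,000) = 843,000 × 230,000 − 17,000 × 150,000 = 191,340,000,000, so EBIT = 191,340,000,000 ÷ 80,000 = 2,391,750.00.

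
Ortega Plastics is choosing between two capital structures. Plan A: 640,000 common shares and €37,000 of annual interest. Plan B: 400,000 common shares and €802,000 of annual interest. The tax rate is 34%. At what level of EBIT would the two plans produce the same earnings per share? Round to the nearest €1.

€2,077,000

Set EPS_A = EPS_B: (EBIT − €37,000)(1 − 0.34) ÷ 640,000 = (EBIT − €802,000)(1 − 0.34) ÷ 400,000.
Cancelling (1 − t) and cross-multiplying: 400,000·(EBIT − 37,000) = 640,000·(EBIT − 802,000).
EBIT × (640,000 − 400,000) = 802,000 × 640,000 − 37,000 × 400,000 = 498,480,000,000, so EBIT = 498,480,000,000 ÷ 240,000 = 2,077,000.00.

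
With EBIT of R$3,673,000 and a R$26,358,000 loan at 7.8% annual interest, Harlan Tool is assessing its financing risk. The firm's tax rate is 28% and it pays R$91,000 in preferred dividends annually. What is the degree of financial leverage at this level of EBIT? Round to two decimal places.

Interest = R$2,055,924.00.
Preferred dividends grossed up pre-tax: R$91,000 / (1 − 0.28) = R$126,388.89.
DFL = EBIT ÷ [EBIT − I − D_p/(1−t)] = R$3,673,000 ÷ [R$3,673,000 − R$2,055,924.00 − R$126,388.89] = R$3,673,000 ÷ R$1,490,687.11 = 2.4640.

2.46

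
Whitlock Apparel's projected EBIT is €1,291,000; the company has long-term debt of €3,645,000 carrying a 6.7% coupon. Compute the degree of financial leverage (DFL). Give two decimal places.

Interest = €244,215.00.
Degree of financial leverage = EBIT / (EBIT − interest) = €1,291,000 / €1,046,785.00 = 1.2333.

1.23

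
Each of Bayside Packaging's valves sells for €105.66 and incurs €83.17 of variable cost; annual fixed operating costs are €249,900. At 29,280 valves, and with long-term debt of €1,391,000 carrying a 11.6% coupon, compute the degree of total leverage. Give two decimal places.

At 29,280 units, contribution = 29,280 × €22.49 = €658,507.20.
Subtracting fixed costs: EBIT = €658,507.20 − €249,900 = €408,607.20. Interest = €161,356.00.
DOL = €658,507.20 ÷ €408,607.20 = 1.6116; DFL = €408,607.20 ÷ €247,251.20 = 1.6526.
Combined leverage = 1.6116 × 1.6526 = 2.6633.

2.66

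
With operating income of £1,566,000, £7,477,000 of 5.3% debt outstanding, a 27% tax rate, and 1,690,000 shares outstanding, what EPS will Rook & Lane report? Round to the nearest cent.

£0.51

Pre-tax income = £1,566,000 − £396,281.00 = £1,169,719.00.
Net income = £1,169,719.00 × (1 − 0.27) = £853,894.87.
EPS = £853,894.87 ÷ 1,690,000 = £0.51.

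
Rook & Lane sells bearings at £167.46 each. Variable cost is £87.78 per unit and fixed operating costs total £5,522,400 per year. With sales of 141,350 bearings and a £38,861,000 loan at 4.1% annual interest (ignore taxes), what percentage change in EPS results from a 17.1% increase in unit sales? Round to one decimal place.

+46.4%

Contribution at this volume is 141,350 × £79.68 = £11,262,768.00.
Subtracting fixed costs: EBIT = £11,262,768.00 − £5,522,400 = £5,740,368.00.
Interest = £1,593,301.00, so EBIT − I = £4,147,067.00.
DCL = total CM / (EBIT − I) = £11,262,768.00 / £4,147,067.00 = 2.7158.
%ΔEPS = DCL × %ΔSales = 2.7158 × +17.1% = +46.4%.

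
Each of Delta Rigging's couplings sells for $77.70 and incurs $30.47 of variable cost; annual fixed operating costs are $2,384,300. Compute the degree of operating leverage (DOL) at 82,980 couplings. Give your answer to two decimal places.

2.55

At 82,980 units, contribution = 82,980 × $47.23 = $3,919,145.40.
Subtracting fixed costs: EBIT = $3,919,145.40 − $2,384,300 = $1,534,845.40.
So DOL = total CM / EBIT = $3,919,145.40 / $1,534,845.40 = 2.5534.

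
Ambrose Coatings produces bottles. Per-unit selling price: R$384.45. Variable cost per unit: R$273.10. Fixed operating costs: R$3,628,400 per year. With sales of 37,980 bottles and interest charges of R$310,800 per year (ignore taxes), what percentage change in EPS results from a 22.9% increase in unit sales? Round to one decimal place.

At 37,980 units, contribution = 37,980 × R$111.35 = R$4,229,073.00.
Subtracting fixed costs: EBIT = R$4,229,073.00 − R$3,628,400 = R$600,673.00.
Interest = R$310,800.00, so EBIT − I = R$289,873.00.
DCL = total CM / (EBIT − I) = R$4,229,073.00 / R$289,873.00 = 14.5894.
%ΔEPS = DCL × %ΔSales = 14.5894 × +22.9% = +334.1%.

+334.1%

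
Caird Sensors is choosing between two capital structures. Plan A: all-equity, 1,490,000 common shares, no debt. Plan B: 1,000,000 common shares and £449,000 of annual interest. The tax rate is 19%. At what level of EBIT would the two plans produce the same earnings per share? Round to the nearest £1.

Set EPS_A = EPS_B: (EBIT − £0)(1 − 0.19) ÷ 1,490,000 = (EBIT − £449,000)(1 − 0.19) ÷ 1,000,000.
The (1 − t) factor cancels: (EBIT − 0) × 1,000,000 = (EBIT − 449,000) × 1,490,000.
Solving, EBIT = (449,000·1,490,000 − 0·1,000,000) / (1,490,000 − 1,000,000) = 669,010,000,000 / 490,000 = 1,365,326.53.

£1,365,327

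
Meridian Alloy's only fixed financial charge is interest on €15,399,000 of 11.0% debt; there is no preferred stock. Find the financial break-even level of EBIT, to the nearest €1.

Annual interest = 11.0% × €15,399,000 = €1,693,890.00.
Without preferred stock the financial break-even is simply EBIT = interest = €1,693,890.00.

€1,693,890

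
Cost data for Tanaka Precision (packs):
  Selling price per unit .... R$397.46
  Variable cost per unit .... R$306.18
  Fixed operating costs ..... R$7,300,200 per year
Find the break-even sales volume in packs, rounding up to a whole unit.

Contribution margin per unit = R$397.46 − R$306.18 = R$91.28.
Break-even volume = fixed costs ÷ CM per unit = R$7,300,200 ÷ R$91.28 = 79,975.90, so 79,976 packs.

79,976 packs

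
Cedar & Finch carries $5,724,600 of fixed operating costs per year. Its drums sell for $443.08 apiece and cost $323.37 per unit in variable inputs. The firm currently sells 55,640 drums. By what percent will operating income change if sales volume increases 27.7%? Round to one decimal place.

+197.1%

Contribution at this volume is 55,640 × $119.71 = $6,660,664.40.
EBIT = $6,660,664.40 − $5,724,600 = $936,064.40.
So DOL = total CM / EBIT = $6,660,664.40 / $936,064.40 = 7.1156.
Operating income changes by 7.1156 × +27.7% = +197.1%.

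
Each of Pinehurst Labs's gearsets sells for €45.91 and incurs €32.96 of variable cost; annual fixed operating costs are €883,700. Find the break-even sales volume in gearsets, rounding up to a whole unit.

Each unit contributes €45.91 − €32.96 = €12.95.
Break-even volume = fixed costs ÷ CM per unit = €883,700 ÷ €12.95 = 68,239.38, so 68,240 gearsets.

68,240 gearsets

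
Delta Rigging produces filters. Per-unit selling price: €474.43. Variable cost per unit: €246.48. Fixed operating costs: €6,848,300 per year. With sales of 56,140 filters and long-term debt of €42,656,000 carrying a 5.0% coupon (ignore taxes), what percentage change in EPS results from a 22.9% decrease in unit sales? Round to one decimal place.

-76.8%

Contribution at this volume is 56,140 × €227.95 = €12,797,113.00.
EBIT = €12,797,113.00 − €6,848,300 = €5,948,813.00.
After interest of €2,132,800.00, pre-tax earnings = €3,816,013.00.
DCL = total CM / (EBIT − I) = €12,797,113.00 / €3,816,013.00 = 3.3535.
%ΔEPS = DCL × %ΔSales = 3.3535 × -22.9% = -76.8%.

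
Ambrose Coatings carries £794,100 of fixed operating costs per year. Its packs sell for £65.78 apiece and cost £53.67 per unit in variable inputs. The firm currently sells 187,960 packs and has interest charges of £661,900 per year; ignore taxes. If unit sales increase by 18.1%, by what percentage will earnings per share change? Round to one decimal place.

+50.2%

Total contribution margin = 187,960 × £12.11 = £2,276,195.60.
Operating income = contribution − fixed costs = £2,276,195.60 − £794,100 = £1,482,095.60.
After interest of £661,900.00, pre-tax earnings = £820,195.60.
Degree of combined leverage = contribution ÷ (EBIT − I) = £2,276,195.60 ÷ £820,195.60 = 2.7752.
EPS therefore changes by 2.7752 × (+18.1%) = +50.2%.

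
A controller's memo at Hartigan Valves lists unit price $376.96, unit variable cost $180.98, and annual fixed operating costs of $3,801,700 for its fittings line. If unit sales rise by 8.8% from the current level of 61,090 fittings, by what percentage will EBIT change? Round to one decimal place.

Total contribution margin = 61,090 × $195.98 = $11,972,418.20.
Operating income = contribution − fixed costs = $11,972,418.20 − $3,801,700 = $8,170,718.20.
So DOL = total CM / EBIT = $11,972,418.20 / $8,170,718.20 = 1.4653.
%ΔEBIT = DOL × %ΔSales = 1.4653 × +8.8% = +12.9%.

+12.9%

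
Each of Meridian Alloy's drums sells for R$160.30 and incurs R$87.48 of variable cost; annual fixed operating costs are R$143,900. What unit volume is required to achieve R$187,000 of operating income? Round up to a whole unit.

Contribution margin per unit = R$160.30 − R$87.48 = R$72.82.
Units = (FC + target) / CM = (R$143,900 + R$187,000) / R$72.82 = 4,544.08, so 4,545 drums.

4,545 drums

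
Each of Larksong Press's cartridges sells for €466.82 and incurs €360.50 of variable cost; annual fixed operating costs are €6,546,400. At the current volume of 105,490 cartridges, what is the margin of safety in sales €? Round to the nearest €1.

€20,501,516

Unit CM = price − variable cost = €466.82 − €360.50 = €106.32. Break-even units = €6,546,400 ÷ €106.32 = 61,572.61; break-even revenue = 61,572.61 × €466.82 = €28,743,326.26.
Actual sales revenue = 105,490 × €466.82 = €49,244,841.80.
Margin of safety = €49,244,841.80 − €28,743,326.26 = €20,501,516.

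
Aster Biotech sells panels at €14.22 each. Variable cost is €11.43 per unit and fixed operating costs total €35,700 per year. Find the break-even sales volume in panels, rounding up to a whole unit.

12,796 panels

Each unit contributes €14.22 − €11.43 = €2.79.
Units to break even: €35,700 ÷ €2.79 = 12,795.70, rounded up to 12,796.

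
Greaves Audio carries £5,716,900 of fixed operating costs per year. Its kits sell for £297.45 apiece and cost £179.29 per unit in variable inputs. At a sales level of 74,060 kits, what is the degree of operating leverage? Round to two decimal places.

Total contribution margin = 74,060 × £118.16 = £8,750,929.60.
EBIT = £8,750,929.60 − £5,716,900 = £3,034,029.60.
DOL = contribution ÷ EBIT = £8,750,929.60 ÷ £3,034,029.60 = 2.8843.

2.88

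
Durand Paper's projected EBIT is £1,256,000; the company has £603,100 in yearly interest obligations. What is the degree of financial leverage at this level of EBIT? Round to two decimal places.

Annual interest charges come to £603,100.00.
Degree of financial leverage = EBIT / (EBIT − interest) = £1,256,000 / £652,900.00 = 1.9237.

1.92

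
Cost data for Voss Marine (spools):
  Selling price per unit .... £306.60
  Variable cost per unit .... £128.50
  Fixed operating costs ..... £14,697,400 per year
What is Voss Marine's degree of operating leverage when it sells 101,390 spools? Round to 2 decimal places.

Total contribution margin = 101,390 × £178.10 = £18,057,559.00.
Subtracting fixed costs: EBIT = £18,057,559.00 − £14,697,400 = £3,360,159.00.
DOL = contribution ÷ EBIT = £18,057,559.00 ÷ £3,360,159.00 = 5.3740.

5.37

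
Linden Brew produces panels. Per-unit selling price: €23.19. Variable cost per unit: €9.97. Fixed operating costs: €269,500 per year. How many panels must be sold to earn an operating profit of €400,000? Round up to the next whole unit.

Each unit contributes €23.19 − €9.97 = €13.22.
Need Q such that Q × €13.22 − €269,500 = €400,000, i.e. Q = €669,500 / €13.22 = 50,642.97 → 50,643.

50,643 panels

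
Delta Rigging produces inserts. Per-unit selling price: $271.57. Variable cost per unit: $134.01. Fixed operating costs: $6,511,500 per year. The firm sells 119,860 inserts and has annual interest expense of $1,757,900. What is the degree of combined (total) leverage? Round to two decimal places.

2.01

At 119,860 units, contribution = 119,860 × $137.56 = $16,487,941.60.
EBIT = $16,487,941.60 − $6,511,500 = $9,976,441.60. Interest = $1,757,900.00.
DOL = $16,487,941.60 ÷ $9,976,441.60 = 1.6527; DFL = $9,976,441.60 ÷ $8,218,541.60 = 1.2139.
Combined leverage = 1.6527 × 1.2139 = 2.0062.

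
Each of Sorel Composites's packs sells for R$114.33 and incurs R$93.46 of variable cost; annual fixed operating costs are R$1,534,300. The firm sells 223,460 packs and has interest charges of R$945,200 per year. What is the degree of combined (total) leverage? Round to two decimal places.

2.14

Contribution at this volume is 223,460 × R$20.87 = R$4,663,610.20.
Operating income = contribution − fixed costs = R$4,663,610.20 − R$1,534,300 = R$3,129,310.20. Interest = R$945,200.00.
DOL = R$4,663,610.20 ÷ R$3,129,310.20 = 1.4903; DFL = R$3,129,310.20 ÷ R$2,184,110.20 = 1.4328.
Combined leverage = 1.4903 × 1.4328 = 2.1353.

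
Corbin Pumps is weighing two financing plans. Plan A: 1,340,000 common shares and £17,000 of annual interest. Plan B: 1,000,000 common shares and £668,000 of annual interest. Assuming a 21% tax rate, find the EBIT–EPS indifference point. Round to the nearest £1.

£2,582,706

Set EPS_A = EPS_B: (EBIT − £17,000)(1 − 0.21) ÷ 1,340,000 = (EBIT − £668,000)(1 − 0.21) ÷ 1,000,000.
Cancelling (1 − t) and cross-multiplying: 1,000,000·(EBIT − 17,000) = 1,340,000·(EBIT − 668,000).
Solving, EBIT = (668,000·1,340,000 − 17,000·1,000,000) / (1,340,000 − 1,000,000) = 878,120,000,000 / 340,000 = 2,582,705.88.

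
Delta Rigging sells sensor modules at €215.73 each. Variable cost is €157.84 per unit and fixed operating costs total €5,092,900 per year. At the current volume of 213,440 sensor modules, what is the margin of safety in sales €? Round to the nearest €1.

Contribution margin per unit = €215.73 − €157.84 = €57.89. Break-even units = €5,092,900 ÷ €57.89 = 87,975.47; break-even revenue = 87,975.47 × €215.73 = €18,978,948.30.
Current sales = 213,440 × €215.73 = €46,045,411.20.
Margin of safety = €46,045,411.20 − €18,978,948.30 = €27,066,463.

€27,066,463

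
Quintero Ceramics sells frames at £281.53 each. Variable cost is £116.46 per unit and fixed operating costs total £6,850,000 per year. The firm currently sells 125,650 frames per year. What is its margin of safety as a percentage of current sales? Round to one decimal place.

67.0%

Unit CM = price − variable cost = £281.53 − £116.46 = £165.07. Break-even units = £6,850,000 ÷ £165.07 = 41,497.55; break-even revenue = 41,497.55 × £281.53 = £11,682,804.26.
Current sales = 125,650 × £281.53 = £35,374,244.50.
Margin of safety = (£35,374,244.50 − £11,682,804.26) ÷ £35,374,244.50 = 67.0%.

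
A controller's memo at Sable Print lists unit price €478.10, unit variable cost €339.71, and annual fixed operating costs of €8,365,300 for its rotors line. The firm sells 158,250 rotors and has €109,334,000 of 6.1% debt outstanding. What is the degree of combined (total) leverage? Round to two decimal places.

3.19

Total contribution margin = 158,250 × €138.39 = €21,900,217.50.
Subtracting fixed costs: EBIT = €21,900,217.50 − €8,365,300 = €13,534,917.50. Interest = €6,669,374.00.
DOL = €21,900,217.50 ÷ €13,534,917.50 = 1.6181; DFL = €13,534,917.50 ÷ €6,865,543.50 = 1.9714.
DCL = DOL × DFL = 1.6181 × 1.9714 = 3.1899.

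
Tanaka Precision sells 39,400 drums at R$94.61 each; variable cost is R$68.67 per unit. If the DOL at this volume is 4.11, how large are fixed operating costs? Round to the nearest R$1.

At 39,400 units, contribution = 39,400 × R$25.94 = R$1,022,036.00.
DOL = contribution / EBIT, so EBIT = R$1,022,036.00 / 4.11 = R$248,670.56.
Fixed costs = CM − EBIT = R$1,022,036.00 − R$248,670.56 = R$773,365.

R$773,365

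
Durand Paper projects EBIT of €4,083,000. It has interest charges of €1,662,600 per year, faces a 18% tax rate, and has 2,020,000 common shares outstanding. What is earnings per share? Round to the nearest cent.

€0.98

Pre-tax income = €4,083,000 − €1,662,600.00 = €2,420,400.00.
Net income = €2,420,400.00 × (1 − 0.18) = €1,984,728.00.
EPS = €1,984,728.00 ÷ 2,020,000 = €0.98.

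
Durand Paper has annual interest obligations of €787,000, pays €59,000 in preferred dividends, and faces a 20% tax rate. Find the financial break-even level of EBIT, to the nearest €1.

€860,750

Grossing the preferred dividend up to pre-tax terms: €59,000 / (1 − 0.20) = €73,750.00.
EPS = 0 when EBIT covers interest plus the pre-tax preferred burden: €787,000 + €73,750.00 = €860,750.00.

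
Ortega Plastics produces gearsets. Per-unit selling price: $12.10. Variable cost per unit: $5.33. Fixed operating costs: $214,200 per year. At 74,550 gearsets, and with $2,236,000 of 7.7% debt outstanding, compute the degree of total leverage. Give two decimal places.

Contribution at this volume is 74,550 × $6.77 = $504,703.50.
Operating income = contribution − fixed costs = $504,703.50 − $214,200 = $290,503.50. Interest = $172,172.00, so EBIT − I = $118,331.50.
DCL = contribution ÷ (EBIT − I) = $504,703.50 ÷ $118,331.50 = 4.2652.

4.27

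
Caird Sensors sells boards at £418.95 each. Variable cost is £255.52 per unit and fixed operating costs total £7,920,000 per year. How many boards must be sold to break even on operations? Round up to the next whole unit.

Contribution margin per unit = £418.95 − £255.52 = £163.43.
Units to break even: £7,920,000 ÷ £163.43 = 48,461.11, rounded up to 48,462.

48,462 boards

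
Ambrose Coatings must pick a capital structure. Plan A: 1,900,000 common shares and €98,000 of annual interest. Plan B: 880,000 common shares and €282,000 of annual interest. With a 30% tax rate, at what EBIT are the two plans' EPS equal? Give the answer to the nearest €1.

€440,745

Set EPS_A = EPS_B: (EBIT − €98,000)(1 − 0.30) ÷ 1,900,000 = (EBIT − €282,000)(1 − 0.30) ÷ 880,000.
Cancelling (1 − t) and cross-multiplying: 880,000·(EBIT − 98,000) = 1,900,000·(EBIT − 282,000).
EBIT × (1,900,000 − 880,000) = 282,000 × 1,900,000 − 98,000 × 880,000 = 449,560,000,000, so EBIT = 449,560,000,000 ÷ 1,020,000 = 440,745.10.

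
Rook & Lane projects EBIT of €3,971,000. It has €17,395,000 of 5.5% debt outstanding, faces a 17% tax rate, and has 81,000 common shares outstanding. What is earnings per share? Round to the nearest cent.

Pre-tax income = €3,971,000 − €956,725.00 = €3,014,275.00.
After tax at 17%: net income = €3,014,275.00 × 0.83 = €2,501,848.25.
EPS = €2,501,848.25 ÷ 81,000 = €30.89.

€30.89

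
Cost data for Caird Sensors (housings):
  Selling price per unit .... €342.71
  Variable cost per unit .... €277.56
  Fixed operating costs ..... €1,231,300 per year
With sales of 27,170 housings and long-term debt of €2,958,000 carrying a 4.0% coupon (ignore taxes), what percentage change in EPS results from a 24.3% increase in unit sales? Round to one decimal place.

At 27,170 units, contribution = 27,170 × €65.15 = €1,770,125.50.
Operating income = contribution − fixed costs = €1,770,125.50 − €1,231,300 = €538,825.50.
Interest = €118,320.00, so EBIT − I = €420,505.50.
Degree of combined leverage = contribution ÷ (EBIT − I) = €1,770,125.50 ÷ €420,505.50 = 4.2095.
EPS therefore changes by 4.2095 × (+24.3%) = +102.3%.

+102.3%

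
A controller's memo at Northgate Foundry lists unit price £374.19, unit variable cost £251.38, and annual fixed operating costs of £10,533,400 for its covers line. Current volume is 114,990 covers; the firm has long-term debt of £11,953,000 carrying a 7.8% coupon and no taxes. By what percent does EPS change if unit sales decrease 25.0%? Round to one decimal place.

-132.9%

Contribution at this volume is 114,990 × £122.81 = £14,121,921.90.
Subtracting fixed costs: EBIT = £14,121,921.90 − £10,533,400 = £3,588,521.90.
After interest of £932,334.00, pre-tax earnings = £2,656,187.90.
DCL = total CM / (EBIT − I) = £14,121,921.90 / £2,656,187.90 = 5.3166.
EPS therefore changes by 5.3166 × (-25.0%) = -132.9%.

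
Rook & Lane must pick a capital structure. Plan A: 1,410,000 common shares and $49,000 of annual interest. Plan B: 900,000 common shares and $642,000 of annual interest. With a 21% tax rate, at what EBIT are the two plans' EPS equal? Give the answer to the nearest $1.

$1,688,471

At indifference, (EBIT − 49,000)(1 − t)/1,410,000 = (EBIT − 642,000)(1 − t)/900,000.
The (1 − t) factor cancels: (EBIT − 49,000) × 900,000 = (EBIT − 642,000) × 1,410,000.
Solving, EBIT = (642,000·1,410,000 − 49,000·900,000) / (1,410,000 − 900,000) = 861,120,000,000 / 510,000 = 1,688,470.59.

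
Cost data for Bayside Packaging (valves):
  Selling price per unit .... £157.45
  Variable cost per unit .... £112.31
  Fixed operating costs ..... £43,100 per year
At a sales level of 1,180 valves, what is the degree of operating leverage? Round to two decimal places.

5.24

Contribution at this volume is 1,180 × £45.14 = £53,265.20.
Subtracting fixed costs: EBIT = £53,265.20 − £43,100 = £10,165.20.
Degree of operating leverage = £53,265.20 / £10,165.20 = 5.2400.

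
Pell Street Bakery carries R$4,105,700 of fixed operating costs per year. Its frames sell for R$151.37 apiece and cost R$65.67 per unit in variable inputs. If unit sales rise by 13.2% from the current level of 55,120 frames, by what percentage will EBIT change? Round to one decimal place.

Total contribution margin = 55,120 × R$85.70 = R$4,723,784.00.
Subtracting fixed costs: EBIT = R$4,723,784.00 − R$4,105,700 = R$618,084.00.
So DOL = total CM / EBIT = R$4,723,784.00 / R$618,084.00 = 7.6426.
%ΔEBIT = DOL × %ΔSales = 7.6426 × +13.2% = +100.9%.

+100.9%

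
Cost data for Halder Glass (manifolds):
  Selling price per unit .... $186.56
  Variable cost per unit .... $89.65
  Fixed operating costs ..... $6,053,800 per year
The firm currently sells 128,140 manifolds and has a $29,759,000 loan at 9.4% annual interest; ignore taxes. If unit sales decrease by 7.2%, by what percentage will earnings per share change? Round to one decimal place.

At 128,140 units, contribution = 128,140 × $96.91 = $12,418,047.40.
EBIT = $12,418,047.40 − $6,053,800 = $6,364,247.40.
After interest of $2,797,346.00, pre-tax earnings = $3,566,901.40.
DCL = total CM / (EBIT − I) = $12,418,047.40 / $3,566,901.40 = 3.4815.
EPS therefore changes by 3.4815 × (-7.2%) = -25.1%.

-25.1%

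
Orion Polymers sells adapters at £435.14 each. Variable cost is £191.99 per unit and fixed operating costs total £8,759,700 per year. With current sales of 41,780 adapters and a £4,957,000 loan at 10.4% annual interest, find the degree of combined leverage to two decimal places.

At 41,780 units, contribution = 41,780 × £243.15 = £10,158,807.00.
EBIT = £10,158,807.00 − £8,759,700 = £1,399,107.00. Interest = £515,528.00.
DOL = £10,158,807.00 ÷ £1,399,107.00 = 7.2609; DFL = £1,399,107.00 ÷ £883,579.00 = 1.5835.
DCL = DOL × DFL = 7.2609 × 1.5835 = 11.4976.

11.50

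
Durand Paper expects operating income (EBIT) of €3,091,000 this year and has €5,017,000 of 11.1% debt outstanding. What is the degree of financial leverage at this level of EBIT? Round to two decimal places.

1.22

Annual interest charges come to €556,887.00.
Degree of financial leverage = EBIT / (EBIT − interest) = €3,091,000 / €2,534,113.00 = 1.2198.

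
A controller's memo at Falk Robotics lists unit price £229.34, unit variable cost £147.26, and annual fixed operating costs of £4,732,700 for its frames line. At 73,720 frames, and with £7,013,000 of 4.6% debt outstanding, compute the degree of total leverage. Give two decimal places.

6.08

Contribution at this volume is 73,720 × £82.08 = £6,050,937.60.
Operating income = contribution − fixed costs = £6,050,937.60 − £4,732,700 = £1,318,237.60. Interest = £322,598.00.
DOL = £6,050,937.60 ÷ £1,318,237.60 = 4.5902; DFL = £1,318,237.60 ÷ £995,639.60 = 1.3240.
DCL = DOL × DFL = 4.5902 × 1.3240 = 6.0774.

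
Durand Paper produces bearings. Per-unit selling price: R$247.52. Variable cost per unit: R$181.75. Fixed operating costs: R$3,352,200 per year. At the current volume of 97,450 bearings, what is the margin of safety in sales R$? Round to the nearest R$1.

Each unit contributes R$247.52 − R$181.75 = R$65.77. Break-even units = R$3,352,200 ÷ R$65.77 = 50,968.53; break-even revenue = 50,968.53 × R$247.52 = R$12,615,729.72.
Current sales = 97,450 × R$247.52 = R$24,120,824.00.
Margin of safety = R$24,120,824.00 − R$12,615,729.72 = R$11,505,094.

R$11,505,094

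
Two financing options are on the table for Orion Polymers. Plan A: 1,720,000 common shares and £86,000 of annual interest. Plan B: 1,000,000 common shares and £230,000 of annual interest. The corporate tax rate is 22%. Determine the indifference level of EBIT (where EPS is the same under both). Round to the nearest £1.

At indifference, (EBIT − 86,000)(1 − t)/1,720,000 = (EBIT − 230,000)(1 − t)/1,000,000.
Cancelling (1 − t) and cross-multiplying: 1,000,000·(EBIT − 86,000) = 1,720,000·(EBIT − 230,000).
Solving, EBIT = (230,000·1,720,000 − 86,000·1,000,000) / (1,720,000 − 1,000,000) = 309,600,000,000 / 720,000 = 430,000.00.

£430,000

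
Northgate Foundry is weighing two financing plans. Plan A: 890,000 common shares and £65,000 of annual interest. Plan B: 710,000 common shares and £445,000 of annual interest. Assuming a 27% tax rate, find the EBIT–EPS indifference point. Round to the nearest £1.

£1,943,889

Set EPS_A = EPS_B: (EBIT − £65,000)(1 − 0.27) ÷ 890,000 = (EBIT − £445,000)(1 − 0.27) ÷ 710,000.
The (1 − t) factor cancels: (EBIT − 65,000) × 710,000 = (EBIT − 445,000) × 890,000.
Solving, EBIT = (445,000·890,000 − 65,000·710,000) / (890,000 − 710,000) = 349,900,000,000 / 180,000 = 1,943,888.89.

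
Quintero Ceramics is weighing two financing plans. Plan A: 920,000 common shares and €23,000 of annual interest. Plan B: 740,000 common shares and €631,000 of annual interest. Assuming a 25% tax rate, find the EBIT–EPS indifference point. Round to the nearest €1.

Set EPS_A = EPS_B: (EBIT − €23,000)(1 − 0.25) ÷ 920,000 = (EBIT − €631,000)(1 − 0.25) ÷ 740,000.
The (1 − t) factor cancels: (EBIT − 23,000) × 740,000 = (EBIT − 631,000) × 920,000.
Solving, EBIT = (631,000·920,000 − 23,000·740,000) / (920,000 − 740,000) = 563,500,000,000 / 180,000 = 3,130,555.56.

€3,130,556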